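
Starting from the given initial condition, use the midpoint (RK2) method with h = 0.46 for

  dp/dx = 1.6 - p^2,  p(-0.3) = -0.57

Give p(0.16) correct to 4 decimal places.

Midpoint: k1 = f(x_n, p_n); k2 = f(x_n + h/2, p_n + (h/2)·k1); p_{n+1} = p_n + h·k2.
x=-0.300000, p=-0.570000:
  k1 = f(-0.300000, -0.570000) = 1.275100
  k2 = f(-0.070000, -0.276727) = 1.523422
  p ← -0.570000 + 0.46·1.523422 = 0.130774
p(0.16) ≈ 0.1308

0.1308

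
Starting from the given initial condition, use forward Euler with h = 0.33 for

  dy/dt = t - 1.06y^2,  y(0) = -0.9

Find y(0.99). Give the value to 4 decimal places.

Euler: y_{n+1} = y_n + h·f(t_n, y_n).
t=0.000000, y=-0.900000: f=-0.858600 → y ← -0.900000 + 0.33·(-0.858600) = -1.183338
t=0.330000, y=-1.183338: f=-1.154306 → y ← -1.183338 + 0.33·(-1.154306) = -1.564259
t=0.660000, y=-1.564259: f=-1.933721 → y ← -1.564259 + 0.33·(-1.933721) = -2.202387
y(0.99) ≈ -2.2024

-2.2024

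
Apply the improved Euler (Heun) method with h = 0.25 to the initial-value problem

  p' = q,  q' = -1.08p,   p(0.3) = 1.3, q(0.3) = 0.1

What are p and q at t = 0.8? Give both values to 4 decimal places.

Heun on (p,q): k1 = f(t_n, state_n); k2 = f(t_n + h, state_n + h·k1); state_{n+1} = state_n + (h/2)·(k1 + k2).
0.300000: (1.300000, 0.100000)
  k1 = (0.100000, -1.404000)
  predictor → (1.325000, -0.251000)
  k2 = (-0.251000, -1.431000)
  → (1.281125, -0.254375)
0.550000: (1.281125, -0.254375)
  k1 = (-0.254375, -1.383615)
  predictor → (1.217531, -0.600279)
  k2 = (-0.600279, -1.314934)
  → (1.174293, -0.591694)
(p(0.8), q(0.8)) ≈ (1.1743, -0.5917)

1.1743, -0.5917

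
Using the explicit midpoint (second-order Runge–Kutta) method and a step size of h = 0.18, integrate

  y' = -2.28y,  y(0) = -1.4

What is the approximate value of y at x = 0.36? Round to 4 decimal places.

Midpoint: k1 = f(x_n, y_n); k2 = f(x_n + h/2, y_n + (h/2)·k1); y_{n+1} = y_n + h·k2.
x=0.000000, y=-1.400000:
  k1 = f(0.000000, -1.400000) = 3.192000
  k2 = f(0.090000, -1.112720) = 2.537002
  y ← -1.400000 + 0.18·2.537002 = -0.943340
x=0.180000, y=-0.943340:
  k1 = f(0.180000, -0.943340) = 2.150815
  k2 = f(0.270000, -0.749766) = 1.709467
  y ← -0.943340 + 0.18·1.709467 = -0.635636
y(0.36) ≈ -0.6356

-0.6356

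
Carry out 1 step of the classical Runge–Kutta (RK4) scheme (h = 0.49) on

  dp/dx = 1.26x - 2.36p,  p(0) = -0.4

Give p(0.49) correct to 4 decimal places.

RK4: k1 = f(x_n, p_n); k2 = f(x_n + h/2, p_n + (h/2)·k1); k3 = f(x_n + h/2, p_n + (h/2)·k2); k4 = f(x_n + h, p_n + h·k3); p_{n+1} = p_n + (h/6)·(k1 + 2k2 + 2k3 + k4).
x=0.000000, p=-0.400000:
  k1 = f(0.000000, -0.400000) = 0.944000
  k2 = f(0.245000, -0.168720) = 0.706879
  k3 = f(0.245000, -0.226815) = 0.843982
  k4 = f(0.490000, 0.013551) = 0.585419
  p ← -0.400000 + (0.49/6)·(k1 + 2k2 + 2k3 + k4) = -0.021790
p(0.49) ≈ -0.0218

-0.0218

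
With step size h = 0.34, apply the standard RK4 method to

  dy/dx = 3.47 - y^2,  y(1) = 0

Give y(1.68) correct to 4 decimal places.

1.5806

RK4: k1 = f(x_n, y_n); k2 = f(x_n + h/2, y_n + (h/2)·k1); k3 = f(x_n + h/2, y_n + (h/2)·k2); k4 = f(x_n + h, y_n + h·k3); y_{n+1} = y_n + (h/6)·(k1 + 2k2 + 2k3 + k4).
x=1.000000, y=0.000000:
  k1 = f(1.000000, 0.000000) = 3.470000
  k2 = f(1.170000, 0.589900) = 3.122018
  k3 = f(1.170000, 0.530743) = 3.188312
  k4 = f(1.340000, 1.084026) = 2.294888
  y ← 0.000000 + (0.34/6)·(k1 + 2k2 + 2k3 + k4) = 1.041848
x=1.340000, y=1.041848:
  k1 = f(1.340000, 1.041848) = 2.384553
  k2 = f(1.510000, 1.447222) = 1.375549
  k3 = f(1.510000, 1.275691) = 1.842612
  k4 = f(1.680000, 1.668336) = 0.686655
  y ← 1.041848 + (0.34/6)·(k1 + 2k2 + 2k3 + k4) = 1.580608
y(1.68) ≈ 1.5806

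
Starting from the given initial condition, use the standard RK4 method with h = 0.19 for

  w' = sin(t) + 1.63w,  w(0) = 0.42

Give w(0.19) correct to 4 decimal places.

RK4: k1 = f(t_n, w_n); k2 = f(t_n + h/2, w_n + (h/2)·k1); k3 = f(t_n + h/2, w_n + (h/2)·k2); k4 = f(t_n + h, w_n + h·k3); w_{n+1} = w_n + (h/6)·(k1 + 2k2 + 2k3 + k4).
t=0.000000, w=0.420000:
  k1 = f(0.000000, 0.420000) = 0.684600
  k2 = f(0.095000, 0.485037) = 0.885467
  k3 = f(0.095000, 0.504119) = 0.916572
  k4 = f(0.190000, 0.594149) = 1.157321
  w ← 0.420000 + (0.19/6)·(k1 + 2k2 + 2k3 + k4) = 0.592457
w(0.19) ≈ 0.5925

0.5925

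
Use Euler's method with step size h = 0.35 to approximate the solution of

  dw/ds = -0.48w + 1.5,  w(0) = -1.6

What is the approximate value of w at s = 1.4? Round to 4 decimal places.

Euler: w_{n+1} = w_n + h·f(s_n, w_n).
s=0.000000, w=-1.600000: f=2.268000 → w ← -1.600000 + 0.35·2.268000 = -0.806200
s=0.350000, w=-0.806200: f=1.886976 → w ← -0.806200 + 0.35·1.886976 = -0.145758
s=0.700000, w=-0.145758: f=1.569964 → w ← -0.145758 + 0.35·1.569964 = 0.403729
s=1.050000, w=0.403729: f=1.306210 → w ← 0.403729 + 0.35·1.306210 = 0.860903
w(1.4) ≈ 0.8609

0.8609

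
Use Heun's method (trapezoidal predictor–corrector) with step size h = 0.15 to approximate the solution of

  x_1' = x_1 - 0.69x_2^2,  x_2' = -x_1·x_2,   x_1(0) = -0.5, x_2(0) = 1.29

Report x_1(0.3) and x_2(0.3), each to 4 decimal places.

Heun on (x_1,x_2): k1 = f(t_n, state_n); k2 = f(t_n + h, state_n + h·k1); state_{n+1} = state_n + (h/2)·(k1 + k2).
0.000000: (-0.500000, 1.290000)
  k1 = (-1.648229, 0.645000)
  predictor → (-0.747234, 1.386750)
  k2 = (-2.074156, 1.036227)
  → (-0.779179, 1.416092)
0.150000: (-0.779179, 1.416092)
  k1 = (-2.162847, 1.103389)
  predictor → (-1.103606, 1.581600)
  k2 = (-2.829613, 1.745464)
  → (-1.153613, 1.629756)
(x_1(0.3), x_2(0.3)) ≈ (-1.1536, 1.6298)

-1.1536, 1.6298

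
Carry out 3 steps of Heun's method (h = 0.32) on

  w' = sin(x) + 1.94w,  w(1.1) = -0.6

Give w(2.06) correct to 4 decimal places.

Heun: k1 = f(x_n, w_n); k2 = f(x_n + h, w_n + h·k1); w_{n+1} = w_n + (h/2)·(k1 + k2).
x=1.100000, w=-0.600000:
  k1 = f(1.100000, -0.600000) = -0.272793
  k2 = f(1.420000, -0.687294) = -0.344698
  w ← -0.600000 + (0.32/2)·(-0.272793 + (-0.344698)) = -0.698798
x=1.420000, w=-0.698798:
  k1 = f(1.420000, -0.698798) = -0.367017
  k2 = f(1.740000, -0.816244) = -0.597794
  w ← -0.698798 + (0.32/2)·(-0.367017 + (-0.597794)) = -0.853168
x=1.740000, w=-0.853168:
  k1 = f(1.740000, -0.853168) = -0.669427
  k2 = f(2.060000, -1.067385) = -1.188020
  w ← -0.853168 + (0.32/2)·(-0.669427 + (-1.188020)) = -1.150360
w(2.06) ≈ -1.1504

-1.1504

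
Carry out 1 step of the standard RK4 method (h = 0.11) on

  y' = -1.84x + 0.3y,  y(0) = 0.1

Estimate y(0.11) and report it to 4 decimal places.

RK4: k1 = f(x_n, y_n); k2 = f(x_n + h/2, y_n + (h/2)·k1); k3 = f(x_n + h/2, y_n + (h/2)·k2); k4 = f(x_n + h, y_n + h·k3); y_{n+1} = y_n + (h/6)·(k1 + 2k2 + 2k3 + k4).
x=0.000000, y=0.100000:
  k1 = f(0.000000, 0.100000) = 0.030000
  k2 = f(0.055000, 0.101650) = -0.070705
  k3 = f(0.055000, 0.096111) = -0.072367
  k4 = f(0.110000, 0.092040) = -0.174788
  y ← 0.100000 + (0.11/6)·(k1 + 2k2 + 2k3 + k4) = 0.092100
y(0.11) ≈ 0.0921

0.0921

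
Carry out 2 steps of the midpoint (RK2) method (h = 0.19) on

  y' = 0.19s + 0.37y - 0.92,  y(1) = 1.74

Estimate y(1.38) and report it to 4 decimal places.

Midpoint: k1 = f(s_n, y_n); k2 = f(s_n + h/2, y_n + (h/2)·k1); y_{n+1} = y_n + h·k2.
s=1.000000, y=1.740000:
  k1 = f(1.000000, 1.740000) = -0.086200
  k2 = f(1.095000, 1.731811) = -0.071180
  y ← 1.740000 + 0.19·(-0.071180) = 1.726476
s=1.190000, y=1.726476:
  k1 = f(1.190000, 1.726476) = -0.055104
  k2 = f(1.285000, 1.721241) = -0.038991
  y ← 1.726476 + 0.19·(-0.038991) = 1.719068
y(1.38) ≈ 1.7191

1.7191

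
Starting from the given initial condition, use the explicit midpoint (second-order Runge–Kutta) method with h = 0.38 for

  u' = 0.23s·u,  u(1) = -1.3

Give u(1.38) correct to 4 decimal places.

-1.4411

Midpoint: k1 = f(s_n, u_n); k2 = f(s_n + h/2, u_n + (h/2)·k1); u_{n+1} = u_n + h·k2.
s=1.000000, u=-1.300000:
  k1 = f(1.000000, -1.300000) = -0.299000
  k2 = f(1.190000, -1.356810) = -0.371359
  u ← -1.300000 + 0.38·(-0.371359) = -1.441116
u(1.38) ≈ -1.4411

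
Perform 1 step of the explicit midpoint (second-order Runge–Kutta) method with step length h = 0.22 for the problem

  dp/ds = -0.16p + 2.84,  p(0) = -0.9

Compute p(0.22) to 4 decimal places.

Midpoint: k1 = f(s_n, p_n); k2 = f(s_n + h/2, p_n + (h/2)·k1); p_{n+1} = p_n + h·k2.
s=0.000000, p=-0.900000:
  k1 = f(0.000000, -0.900000) = 2.984000
  k2 = f(0.110000, -0.571760) = 2.931482
  p ← -0.900000 + 0.22·2.931482 = -0.255074
p(0.22) ≈ -0.2551

-0.2551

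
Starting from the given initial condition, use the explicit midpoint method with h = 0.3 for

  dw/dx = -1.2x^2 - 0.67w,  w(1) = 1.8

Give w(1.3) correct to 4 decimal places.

Midpoint: k1 = f(x_n, w_n); k2 = f(x_n + h/2, w_n + (h/2)·k1); w_{n+1} = w_n + h·k2.
x=1.000000, w=1.800000:
  k1 = f(1.000000, 1.800000) = -2.406000
  k2 = f(1.150000, 1.439100) = -2.551197
  w ← 1.800000 + 0.3·(-2.551197) = 1.034641
w(1.3) ≈ 1.0346

1.0346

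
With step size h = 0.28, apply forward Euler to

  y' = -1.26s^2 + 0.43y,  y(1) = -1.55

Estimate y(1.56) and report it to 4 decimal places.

-2.9190

Euler: y_{n+1} = y_n + h·f(s_n, y_n).
s=1.000000, y=-1.550000: f=-1.926500 → y ← -1.550000 + 0.28·(-1.926500) = -2.089420
s=1.280000, y=-2.089420: f=-2.962835 → y ← -2.089420 + 0.28·(-2.962835) = -2.919014
y(1.56) ≈ -2.9190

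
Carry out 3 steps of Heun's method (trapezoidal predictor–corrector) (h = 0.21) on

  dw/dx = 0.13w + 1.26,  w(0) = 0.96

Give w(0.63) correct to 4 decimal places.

Heun: k1 = f(x_n, w_n); k2 = f(x_n + h, w_n + h·k1); w_{n+1} = w_n + (h/2)·(k1 + k2).
x=0.000000, w=0.960000:
  k1 = f(0.000000, 0.960000) = 1.384800
  k2 = f(0.210000, 1.250808) = 1.422605
  w ← 0.960000 + (0.21/2)·(1.384800 + 1.422605) = 1.254778
x=0.210000, w=1.254778:
  k1 = f(0.210000, 1.254778) = 1.423121
  k2 = f(0.420000, 1.553633) = 1.461972
  w ← 1.254778 + (0.21/2)·(1.423121 + 1.461972) = 1.557712
x=0.420000, w=1.557712:
  k1 = f(0.420000, 1.557712) = 1.462503
  k2 = f(0.630000, 1.864838) = 1.502429
  w ← 1.557712 + (0.21/2)·(1.462503 + 1.502429) = 1.869030
w(0.63) ≈ 1.8690

1.8690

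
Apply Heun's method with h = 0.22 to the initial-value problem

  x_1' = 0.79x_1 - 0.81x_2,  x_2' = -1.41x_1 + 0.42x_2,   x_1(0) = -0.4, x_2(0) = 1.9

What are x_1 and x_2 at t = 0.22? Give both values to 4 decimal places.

Heun on (x_1,x_2): k1 = f(t_n, state_n); k2 = f(t_n + h, state_n + h·k1); state_{n+1} = state_n + (h/2)·(k1 + k2).
0.000000: (-0.400000, 1.900000)
  k1 = (-1.855000, 1.362000)
  predictor → (-0.808100, 2.199640)
  k2 = (-2.420107, 2.063270)
  → (-0.870262, 2.276780)
(x_1(0.22), x_2(0.22)) ≈ (-0.8703, 2.2768)

-0.8703, 2.2768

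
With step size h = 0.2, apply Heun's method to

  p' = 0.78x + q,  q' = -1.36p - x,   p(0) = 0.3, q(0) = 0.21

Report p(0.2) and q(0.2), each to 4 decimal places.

Heun on (p,q): k1 = f(x_n, state_n); k2 = f(x_n + h, state_n + h·k1); state_{n+1} = state_n + (h/2)·(k1 + k2).
0.000000: (0.300000, 0.210000)
  k1 = (0.210000, -0.408000)
  predictor → (0.342000, 0.128400)
  k2 = (0.284400, -0.665120)
  → (0.349440, 0.102688)
(p(0.2), q(0.2)) ≈ (0.3494, 0.1027)

0.3494, 0.1027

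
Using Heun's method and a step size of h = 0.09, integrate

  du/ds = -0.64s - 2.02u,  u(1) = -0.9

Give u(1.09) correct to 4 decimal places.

-0.8062

Heun: k1 = f(s_n, u_n); k2 = f(s_n + h, u_n + h·k1); u_{n+1} = u_n + (h/2)·(k1 + k2).
s=1.000000, u=-0.900000:
  k1 = f(1.000000, -0.900000) = 1.178000
  k2 = f(1.090000, -0.793980) = 0.906240
  u ← -0.900000 + (0.09/2)·(1.178000 + 0.906240) = -0.806209
u(1.09) ≈ -0.8062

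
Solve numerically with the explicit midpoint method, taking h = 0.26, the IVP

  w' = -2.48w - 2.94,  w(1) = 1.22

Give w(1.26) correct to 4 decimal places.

0.1690

Midpoint: k1 = f(s_n, w_n); k2 = f(s_n + h/2, w_n + (h/2)·k1); w_{n+1} = w_n + h·k2.
s=1.000000, w=1.220000:
  k1 = f(1.000000, 1.220000) = -5.965600
  k2 = f(1.130000, 0.444472) = -4.042291
  w ← 1.220000 + 0.26·(-4.042291) = 0.169004
w(1.26) ≈ 0.1690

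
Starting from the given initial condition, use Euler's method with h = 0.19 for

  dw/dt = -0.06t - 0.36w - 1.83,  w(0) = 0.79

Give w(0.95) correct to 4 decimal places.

-0.9823

Euler: w_{n+1} = w_n + h·f(t_n, w_n).
t=0.000000, w=0.790000: f=-2.114400 → w ← 0.790000 + 0.19·(-2.114400) = 0.388264
t=0.190000, w=0.388264: f=-1.981175 → w ← 0.388264 + 0.19·(-1.981175) = 0.011841
t=0.380000, w=0.011841: f=-1.857063 → w ← 0.011841 + 0.19·(-1.857063) = -0.341001
t=0.570000, w=-0.341001: f=-1.741440 → w ← -0.341001 + 0.19·(-1.741440) = -0.671875
t=0.760000, w=-0.671875: f=-1.633725 → w ← -0.671875 + 0.19·(-1.633725) = -0.982282
w(0.95) ≈ -0.9823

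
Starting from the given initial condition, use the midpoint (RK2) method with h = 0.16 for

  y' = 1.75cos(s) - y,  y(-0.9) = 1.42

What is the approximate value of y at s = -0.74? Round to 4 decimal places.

1.3881

Midpoint: k1 = f(s_n, y_n); k2 = f(s_n + h/2, y_n + (h/2)·k1); y_{n+1} = y_n + h·k2.
s=-0.900000, y=1.420000:
  k1 = f(-0.900000, 1.420000) = -0.332183
  k2 = f(-0.820000, 1.393425) = -0.199538
  y ← 1.420000 + 0.16·(-0.199538) = 1.388074
y(-0.74) ≈ 1.3881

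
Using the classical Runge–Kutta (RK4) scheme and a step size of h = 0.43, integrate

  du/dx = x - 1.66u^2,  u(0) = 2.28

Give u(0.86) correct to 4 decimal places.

RK4: k1 = f(x_n, u_n); k2 = f(x_n + h/2, u_n + (h/2)·k1); k3 = f(x_n + h/2, u_n + (h/2)·k2); k4 = f(x_n + h, u_n + h·k3); u_{n+1} = u_n + (h/6)·(k1 + 2k2 + 2k3 + k4).
x=0.000000, u=2.280000:
  k1 = f(0.000000, 2.280000) = -8.629344
  k2 = f(0.215000, 0.424691) = -0.084402
  k3 = f(0.215000, 2.261854) = -8.277530
  k4 = f(0.430000, -1.279338) = -2.286931
  u ← 2.280000 + (0.43/6)·(k1 + 2k2 + 2k3 + k4) = 0.299123
x=0.430000, u=0.299123:
  k1 = f(0.430000, 0.299123) = 0.281472
  k2 = f(0.645000, 0.359640) = 0.430294
  k3 = f(0.645000, 0.391637) = 0.390390
  k4 = f(0.860000, 0.466991) = 0.497986
  u ← 0.299123 + (0.43/6)·(k1 + 2k2 + 2k3 + k4) = 0.472616
u(0.86) ≈ 0.4726

0.4726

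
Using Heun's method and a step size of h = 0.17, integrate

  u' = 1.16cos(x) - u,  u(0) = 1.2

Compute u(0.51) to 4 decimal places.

Heun: k1 = f(x_n, u_n); k2 = f(x_n + h, u_n + h·k1); u_{n+1} = u_n + (h/2)·(k1 + k2).
x=0.000000, u=1.200000:
  k1 = f(0.000000, 1.200000) = -0.040000
  k2 = f(0.170000, 1.193200) = -0.049922
  u ← 1.200000 + (0.17/2)·(-0.040000 + (-0.049922)) = 1.192357
x=0.170000, u=1.192357:
  k1 = f(0.170000, 1.192357) = -0.049078
  k2 = f(0.340000, 1.184013) = -0.090418
  u ← 1.192357 + (0.17/2)·(-0.049078 + (-0.090418)) = 1.180499
x=0.340000, u=1.180499:
  k1 = f(0.340000, 1.180499) = -0.086904
  k2 = f(0.510000, 1.165726) = -0.153342
  u ← 1.180499 + (0.17/2)·(-0.086904 + (-0.153342)) = 1.160079
u(0.51) ≈ 1.1601

1.1601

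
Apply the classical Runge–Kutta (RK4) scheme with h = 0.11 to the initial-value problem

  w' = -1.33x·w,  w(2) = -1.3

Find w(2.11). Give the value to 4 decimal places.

-0.9625

RK4: k1 = f(x_n, w_n); k2 = f(x_n + h/2, w_n + (h/2)·k1); k3 = f(x_n + h/2, w_n + (h/2)·k2); k4 = f(x_n + h, w_n + h·k3); w_{n+1} = w_n + (h/6)·(k1 + 2k2 + 2k3 + k4).
x=2.000000, w=-1.300000:
  k1 = f(2.000000, -1.300000) = 3.458000
  k2 = f(2.055000, -1.109810) = 3.033277
  k3 = f(2.055000, -1.133170) = 3.097123
  k4 = f(2.110000, -0.959316) = 2.692130
  w ← -1.300000 + (0.11/6)·(k1 + 2k2 + 2k3 + k4) = -0.962466
w(2.11) ≈ -0.9625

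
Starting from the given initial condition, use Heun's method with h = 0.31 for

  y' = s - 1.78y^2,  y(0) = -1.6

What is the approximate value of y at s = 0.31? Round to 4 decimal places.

Heun: k1 = f(s_n, y_n); k2 = f(s_n + h, y_n + h·k1); y_{n+1} = y_n + (h/2)·(k1 + k2).
s=0.000000, y=-1.600000:
  k1 = f(0.000000, -1.600000) = -4.556800
  k2 = f(0.310000, -3.012608) = -15.844936
  y ← -1.600000 + (0.31/2)·(-4.556800 + (-15.844936)) = -4.762269
y(0.31) ≈ -4.7623

-4.7623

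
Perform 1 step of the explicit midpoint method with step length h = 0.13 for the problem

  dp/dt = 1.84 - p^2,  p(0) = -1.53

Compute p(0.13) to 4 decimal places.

Midpoint: k1 = f(t_n, p_n); k2 = f(t_n + h/2, p_n + (h/2)·k1); p_{n+1} = p_n + h·k2.
t=0.000000, p=-1.530000:
  k1 = f(0.000000, -1.530000) = -0.500900
  k2 = f(0.065000, -1.562558) = -0.601589
  p ← -1.530000 + 0.13·(-0.601589) = -1.608207
p(0.13) ≈ -1.6082

-1.6082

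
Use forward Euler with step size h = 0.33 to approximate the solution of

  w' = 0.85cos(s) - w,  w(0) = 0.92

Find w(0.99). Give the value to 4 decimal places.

Euler: w_{n+1} = w_n + h·f(s_n, w_n).
s=0.000000, w=0.920000: f=-0.070000 → w ← 0.920000 + 0.33·(-0.070000) = 0.896900
s=0.330000, w=0.896900: f=-0.092764 → w ← 0.896900 + 0.33·(-0.092764) = 0.866288
s=0.660000, w=0.866288: f=-0.194794 → w ← 0.866288 + 0.33·(-0.194794) = 0.802006
w(0.99) ≈ 0.8020

0.8020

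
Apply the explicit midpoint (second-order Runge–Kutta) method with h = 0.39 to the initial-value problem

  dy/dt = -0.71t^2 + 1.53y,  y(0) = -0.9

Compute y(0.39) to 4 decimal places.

Midpoint: k1 = f(t_n, y_n); k2 = f(t_n + h/2, y_n + (h/2)·k1); y_{n+1} = y_n + h·k2.
t=0.000000, y=-0.900000:
  k1 = f(0.000000, -0.900000) = -1.377000
  k2 = f(0.195000, -1.168515) = -1.814826
  y ← -0.900000 + 0.39·(-1.814826) = -1.607782
y(0.39) ≈ -1.6078

-1.6078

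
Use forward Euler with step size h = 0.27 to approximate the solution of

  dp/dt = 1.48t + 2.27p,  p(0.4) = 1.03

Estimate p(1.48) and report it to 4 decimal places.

9.4271

Euler: p_{n+1} = p_n + h·f(t_n, p_n).
t=0.400000, p=1.030000: f=2.930100 → p ← 1.030000 + 0.27·2.930100 = 1.821127
t=0.670000, p=1.821127: f=5.125558 → p ← 1.821127 + 0.27·5.125558 = 3.205028
t=0.940000, p=3.205028: f=8.666613 → p ← 3.205028 + 0.27·8.666613 = 5.545013
t=1.210000, p=5.545013: f=14.377980 → p ← 5.545013 + 0.27·14.377980 = 9.427068
p(1.48) ≈ 9.4271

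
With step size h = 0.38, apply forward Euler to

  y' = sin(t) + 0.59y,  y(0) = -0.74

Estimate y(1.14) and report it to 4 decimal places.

-0.9233

Euler: y_{n+1} = y_n + h·f(t_n, y_n).
t=0.000000, y=-0.740000: f=-0.436600 → y ← -0.740000 + 0.38·(-0.436600) = -0.905908
t=0.380000, y=-0.905908: f=-0.163565 → y ← -0.905908 + 0.38·(-0.163565) = -0.968063
t=0.760000, y=-0.968063: f=0.117764 → y ← -0.968063 + 0.38·0.117764 = -0.923312
y(1.14) ≈ -0.9233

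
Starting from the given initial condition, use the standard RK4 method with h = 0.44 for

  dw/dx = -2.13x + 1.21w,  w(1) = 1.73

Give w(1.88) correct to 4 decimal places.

0.4589

RK4: k1 = f(x_n, w_n); k2 = f(x_n + h/2, w_n + (h/2)·k1); k3 = f(x_n + h/2, w_n + (h/2)·k2); k4 = f(x_n + h, w_n + h·k3); w_{n+1} = w_n + (h/6)·(k1 + 2k2 + 2k3 + k4).
x=1.000000, w=1.730000:
  k1 = f(1.000000, 1.730000) = -0.036700
  k2 = f(1.220000, 1.721926) = -0.515070
  k3 = f(1.220000, 1.616685) = -0.642412
  k4 = f(1.440000, 1.447339) = -1.315920
  w ← 1.730000 + (0.44/6)·(k1 + 2k2 + 2k3 + k4) = 1.461044
x=1.440000, w=1.461044:
  k1 = f(1.440000, 1.461044) = -1.299337
  k2 = f(1.660000, 1.175190) = -2.113820
  k3 = f(1.660000, 0.996004) = -2.330636
  k4 = f(1.880000, 0.435564) = -3.477367
  w ← 1.461044 + (0.44/6)·(k1 + 2k2 + 2k3 + k4) = 0.458899
w(1.88) ≈ 0.4589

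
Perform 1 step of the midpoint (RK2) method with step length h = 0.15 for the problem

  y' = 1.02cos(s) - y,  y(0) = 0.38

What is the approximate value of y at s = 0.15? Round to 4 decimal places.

Midpoint: k1 = f(s_n, y_n); k2 = f(s_n + h/2, y_n + (h/2)·k1); y_{n+1} = y_n + h·k2.
s=0.000000, y=0.380000:
  k1 = f(0.000000, 0.380000) = 0.640000
  k2 = f(0.075000, 0.428000) = 0.589133
  y ← 0.380000 + 0.15·0.589133 = 0.468370
y(0.15) ≈ 0.4684

0.4684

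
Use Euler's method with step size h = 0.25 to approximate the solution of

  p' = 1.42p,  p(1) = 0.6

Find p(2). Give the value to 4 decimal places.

2.0226

Euler: p_{n+1} = p_n + h·f(t_n, p_n).
t=1.000000, p=0.600000: f=0.852000 → p ← 0.600000 + 0.25·0.852000 = 0.813000
t=1.250000, p=0.813000: f=1.154460 → p ← 0.813000 + 0.25·1.154460 = 1.101615
t=1.500000, p=1.101615: f=1.564293 → p ← 1.101615 + 0.25·1.564293 = 1.492688
t=1.750000, p=1.492688: f=2.119617 → p ← 1.492688 + 0.25·2.119617 = 2.022593
p(2) ≈ 2.0226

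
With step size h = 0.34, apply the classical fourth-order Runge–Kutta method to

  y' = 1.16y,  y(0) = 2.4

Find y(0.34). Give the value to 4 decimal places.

3.5602

RK4: k1 = f(x_n, y_n); k2 = f(x_n + h/2, y_n + (h/2)·k1); k3 = f(x_n + h/2, y_n + (h/2)·k2); k4 = f(x_n + h, y_n + h·k3); y_{n+1} = y_n + (h/6)·(k1 + 2k2 + 2k3 + k4).
x=0.000000, y=2.400000:
  k1 = f(0.000000, 2.400000) = 2.784000
  k2 = f(0.170000, 2.873280) = 3.333005
  k3 = f(0.170000, 2.966611) = 3.441269
  k4 = f(0.340000, 3.570031) = 4.141236
  y ← 2.400000 + (0.34/6)·(k1 + 2k2 + 2k3 + k4) = 3.560181
y(0.34) ≈ 3.5602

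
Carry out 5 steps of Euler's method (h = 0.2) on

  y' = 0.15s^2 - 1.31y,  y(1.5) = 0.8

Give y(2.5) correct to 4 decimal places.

0.5453

Euler: y_{n+1} = y_n + h·f(s_n, y_n).
s=1.500000, y=0.800000: f=-0.710500 → y ← 0.800000 + 0.2·(-0.710500) = 0.657900
s=1.700000, y=0.657900: f=-0.428349 → y ← 0.657900 + 0.2·(-0.428349) = 0.572230
s=1.900000, y=0.572230: f=-0.208122 → y ← 0.572230 + 0.2·(-0.208122) = 0.530606
s=2.100000, y=0.530606: f=-0.033594 → y ← 0.530606 + 0.2·(-0.033594) = 0.523887
s=2.300000, y=0.523887: f=0.107208 → y ← 0.523887 + 0.2·0.107208 = 0.545329
y(2.5) ≈ 0.5453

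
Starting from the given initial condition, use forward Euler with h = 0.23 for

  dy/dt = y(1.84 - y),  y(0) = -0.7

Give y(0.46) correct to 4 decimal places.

Euler: y_{n+1} = y_n + h·f(t_n, y_n).
t=0.000000, y=-0.700000: f=-1.778000 → y ← -0.700000 + 0.23·(-1.778000) = -1.108940
t=0.230000, y=-1.108940: f=-3.270198 → y ← -1.108940 + 0.23·(-3.270198) = -1.861085
y(0.46) ≈ -1.8611

-1.8611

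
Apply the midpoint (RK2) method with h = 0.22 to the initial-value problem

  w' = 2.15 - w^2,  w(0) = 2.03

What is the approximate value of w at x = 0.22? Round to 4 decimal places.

Midpoint: k1 = f(x_n, w_n); k2 = f(x_n + h/2, w_n + (h/2)·k1); w_{n+1} = w_n + h·k2.
x=0.000000, w=2.030000:
  k1 = f(0.000000, 2.030000) = -1.970900
  k2 = f(0.110000, 1.813201) = -1.137698
  w ← 2.030000 + 0.22·(-1.137698) = 1.779706
w(0.22) ≈ 1.7797

1.7797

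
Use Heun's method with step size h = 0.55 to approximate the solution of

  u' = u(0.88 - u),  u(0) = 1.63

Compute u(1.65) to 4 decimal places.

Heun: k1 = f(s_n, u_n); k2 = f(s_n + h, u_n + h·k1); u_{n+1} = u_n + (h/2)·(k1 + k2).
s=0.000000, u=1.630000:
  k1 = f(0.000000, 1.630000) = -1.222500
  k2 = f(0.550000, 0.957625) = -0.074336
  u ← 1.630000 + (0.55/2)·(-1.222500 + (-0.074336)) = 1.273370
s=0.550000, u=1.273370:
  k1 = f(0.550000, 1.273370) = -0.500906
  k2 = f(1.100000, 0.997872) = -0.117621
  u ← 1.273370 + (0.55/2)·(-0.500906 + (-0.117621)) = 1.103275
s=1.100000, u=1.103275:
  k1 = f(1.100000, 1.103275) = -0.246334
  k2 = f(1.650000, 0.967792) = -0.084964
  u ← 1.103275 + (0.55/2)·(-0.246334 + (-0.084964)) = 1.012168
u(1.65) ≈ 1.0122

1.0122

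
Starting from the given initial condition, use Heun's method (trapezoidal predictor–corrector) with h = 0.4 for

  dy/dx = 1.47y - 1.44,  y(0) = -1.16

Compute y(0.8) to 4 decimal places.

Heun: k1 = f(x_n, y_n); k2 = f(x_n + h, y_n + h·k1); y_{n+1} = y_n + (h/2)·(k1 + k2).
x=0.000000, y=-1.160000:
  k1 = f(0.000000, -1.160000) = -3.145200
  k2 = f(0.400000, -2.418080) = -4.994578
  y ← -1.160000 + (0.4/2)·(-3.145200 + (-4.994578)) = -2.787956
x=0.400000, y=-2.787956:
  k1 = f(0.400000, -2.787956) = -5.538295
  k2 = f(0.800000, -5.003273) = -8.794812
  y ← -2.787956 + (0.4/2)·(-5.538295 + (-8.794812)) = -5.654577
y(0.8) ≈ -5.6546

-5.6546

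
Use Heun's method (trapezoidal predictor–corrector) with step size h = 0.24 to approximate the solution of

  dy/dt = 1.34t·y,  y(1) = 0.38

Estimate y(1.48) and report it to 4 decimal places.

0.8293

Heun: k1 = f(t_n, y_n); k2 = f(t_n + h, y_n + h·k1); y_{n+1} = y_n + (h/2)·(k1 + k2).
t=1.000000, y=0.380000:
  k1 = f(1.000000, 0.380000) = 0.509200
  k2 = f(1.240000, 0.502208) = 0.834469
  y ← 0.380000 + (0.24/2)·(0.509200 + 0.834469) = 0.541240
t=1.240000, y=0.541240:
  k1 = f(1.240000, 0.541240) = 0.899325
  k2 = f(1.480000, 0.757078) = 1.501438
  y ← 0.541240 + (0.24/2)·(0.899325 + 1.501438) = 0.829332
y(1.48) ≈ 0.8293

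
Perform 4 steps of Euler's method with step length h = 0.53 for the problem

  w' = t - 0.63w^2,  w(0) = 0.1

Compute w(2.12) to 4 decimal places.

1.4680

Euler: w_{n+1} = w_n + h·f(t_n, w_n).
t=0.000000, w=0.100000: f=-0.006300 → w ← 0.100000 + 0.53·(-0.006300) = 0.096661
t=0.530000, w=0.096661: f=0.524114 → w ← 0.096661 + 0.53·0.524114 = 0.374441
t=1.060000, w=0.374441: f=0.971670 → w ← 0.374441 + 0.53·0.971670 = 0.889426
t=1.590000, w=0.889426: f=1.091620 → w ← 0.889426 + 0.53·1.091620 = 1.467985
w(2.12) ≈ 1.4680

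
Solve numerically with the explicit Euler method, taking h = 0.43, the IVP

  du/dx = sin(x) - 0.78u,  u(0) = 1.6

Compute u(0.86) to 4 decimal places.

0.8860

Euler: u_{n+1} = u_n + h·f(x_n, u_n).
x=0.000000, u=1.600000: f=-1.248000 → u ← 1.600000 + 0.43·(-1.248000) = 1.063360
x=0.430000, u=1.063360: f=-0.412550 → u ← 1.063360 + 0.43·(-0.412550) = 0.885964
u(0.86) ≈ 0.8860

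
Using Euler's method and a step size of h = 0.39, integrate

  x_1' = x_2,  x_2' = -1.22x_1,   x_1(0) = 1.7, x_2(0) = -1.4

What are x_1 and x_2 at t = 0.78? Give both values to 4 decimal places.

Euler on (x_1,x_2): x_1_{n+1} = x_1_n + h·x_1', x_2_{n+1} = x_2_n + h·x_2'.
0.000000: (1.700000, -1.400000); f=(-1.400000, -2.074000) → (1.154000, -2.208860)
0.390000: (1.154000, -2.208860); f=(-2.208860, -1.407880) → (0.292545, -2.757933)
(x_1(0.78), x_2(0.78)) ≈ (0.2925, -2.7579)

0.2925, -2.7579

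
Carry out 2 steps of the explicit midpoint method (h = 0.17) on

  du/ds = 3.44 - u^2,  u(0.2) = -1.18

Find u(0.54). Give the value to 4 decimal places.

-0.2293

Midpoint: k1 = f(s_n, u_n); k2 = f(s_n + h/2, u_n + (h/2)·k1); u_{n+1} = u_n + h·k2.
s=0.200000, u=-1.180000:
  k1 = f(0.200000, -1.180000) = 2.047600
  k2 = f(0.285000, -1.005954) = 2.428057
  u ← -1.180000 + 0.17·2.428057 = -0.767230
s=0.370000, u=-0.767230:
  k1 = f(0.370000, -0.767230) = 2.851358
  k2 = f(0.455000, -0.524865) = 3.164517
  u ← -0.767230 + 0.17·3.164517 = -0.229263
u(0.54) ≈ -0.2293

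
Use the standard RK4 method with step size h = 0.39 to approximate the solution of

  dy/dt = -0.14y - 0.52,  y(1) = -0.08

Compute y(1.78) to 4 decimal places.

-0.4560

RK4: k1 = f(t_n, y_n); k2 = f(t_n + h/2, y_n + (h/2)·k1); k3 = f(t_n + h/2, y_n + (h/2)·k2); k4 = f(t_n + h, y_n + h·k3); y_{n+1} = y_n + (h/6)·(k1 + 2k2 + 2k3 + k4).
t=1.000000, y=-0.080000:
  k1 = f(1.000000, -0.080000) = -0.508800
  k2 = f(1.195000, -0.179216) = -0.494910
  k3 = f(1.195000, -0.176507) = -0.495289
  k4 = f(1.390000, -0.273163) = -0.481757
  y ← -0.080000 + (0.39/6)·(k1 + 2k2 + 2k3 + k4) = -0.273112
t=1.390000, y=-0.273112:
  k1 = f(1.390000, -0.273112) = -0.481764
  k2 = f(1.585000, -0.367056) = -0.468612
  k3 = f(1.585000, -0.364491) = -0.468971
  k4 = f(1.780000, -0.456011) = -0.456158
  y ← -0.273112 + (0.39/6)·(k1 + 2k2 + 2k3 + k4) = -0.455963
y(1.78) ≈ -0.4560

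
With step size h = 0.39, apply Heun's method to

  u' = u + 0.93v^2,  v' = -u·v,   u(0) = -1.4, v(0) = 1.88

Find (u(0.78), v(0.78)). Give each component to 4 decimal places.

3.4949, 1.0461

Heun on (u,v): k1 = f(x_n, state_n); k2 = f(x_n + h, state_n + h·k1); state_{n+1} = state_n + (h/2)·(k1 + k2).
0.000000: (-1.400000, 1.880000)
  k1 = (1.886992, 2.632000)
  predictor → (-0.664073, 2.906480)
  k2 = (7.192219, 1.930115)
  → (0.370446, 2.769612)
0.390000: (0.370446, 2.769612)
  k1 = (7.504247, -1.025992)
  predictor → (3.297102, 2.369475)
  k2 = (8.518507, -7.812403)
  → (3.494883, 1.046125)
(u(0.78), v(0.78)) ≈ (3.4949, 1.0461)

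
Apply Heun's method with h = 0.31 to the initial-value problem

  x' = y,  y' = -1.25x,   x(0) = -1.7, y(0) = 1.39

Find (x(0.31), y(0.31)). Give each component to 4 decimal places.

-1.1670, 1.9653

Heun on (x,y): k1 = f(t_n, state_n); k2 = f(t_n + h, state_n + h·k1); state_{n+1} = state_n + (h/2)·(k1 + k2).
0.000000: (-1.700000, 1.390000)
  k1 = (1.390000, 2.125000)
  predictor → (-1.269100, 2.048750)
  k2 = (2.048750, 1.586375)
  → (-1.166994, 1.965263)
(x(0.31), y(0.31)) ≈ (-1.1670, 1.9653)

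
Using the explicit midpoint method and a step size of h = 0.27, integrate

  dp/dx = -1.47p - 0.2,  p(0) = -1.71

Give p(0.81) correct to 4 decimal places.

Midpoint: k1 = f(x_n, p_n); k2 = f(x_n + h/2, p_n + (h/2)·k1); p_{n+1} = p_n + h·k2.
x=0.000000, p=-1.710000:
  k1 = f(0.000000, -1.710000) = 2.313700
  k2 = f(0.135000, -1.397650) = 1.854546
  p ← -1.710000 + 0.27·1.854546 = -1.209273
x=0.270000, p=-1.209273:
  k1 = f(0.270000, -1.209273) = 1.577631
  k2 = f(0.405000, -0.996292) = 1.264550
  p ← -1.209273 + 0.27·1.264550 = -0.867844
x=0.540000, p=-0.867844:
  k1 = f(0.540000, -0.867844) = 1.075731
  k2 = f(0.675000, -0.722620) = 0.862252
  p ← -0.867844 + 0.27·0.862252 = -0.635036
p(0.81) ≈ -0.6350

-0.6350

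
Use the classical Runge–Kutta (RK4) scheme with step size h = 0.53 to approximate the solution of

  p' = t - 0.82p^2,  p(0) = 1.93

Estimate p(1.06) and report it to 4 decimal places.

RK4: k1 = f(t_n, p_n); k2 = f(t_n + h/2, p_n + (h/2)·k1); k3 = f(t_n + h/2, p_n + (h/2)·k2); k4 = f(t_n + h, p_n + h·k3); p_{n+1} = p_n + (h/6)·(k1 + 2k2 + 2k3 + k4).
t=0.000000, p=1.930000:
  k1 = f(0.000000, 1.930000) = -3.054418
  k2 = f(0.265000, 1.120579) = -0.764672
  k3 = f(0.265000, 1.727362) = -2.181699
  k4 = f(0.530000, 0.773700) = 0.039139
  p ← 1.930000 + (0.53/6)·(k1 + 2k2 + 2k3 + k4) = 1.143125
t=0.530000, p=1.143125:
  k1 = f(0.530000, 1.143125) = -0.541522
  k2 = f(0.795000, 0.999621) = -0.024379
  k3 = f(0.795000, 1.136664) = -0.264445
  k4 = f(1.060000, 1.002969) = 0.235123
  p ← 1.143125 + (0.53/6)·(k1 + 2k2 + 2k3 + k4) = 1.065034
p(1.06) ≈ 1.0650

1.0650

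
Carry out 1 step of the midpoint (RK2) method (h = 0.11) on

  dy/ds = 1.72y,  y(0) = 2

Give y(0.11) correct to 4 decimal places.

Midpoint: k1 = f(s_n, y_n); k2 = f(s_n + h/2, y_n + (h/2)·k1); y_{n+1} = y_n + h·k2.
s=0.000000, y=2.000000:
  k1 = f(0.000000, 2.000000) = 3.440000
  k2 = f(0.055000, 2.189200) = 3.765424
  y ← 2.000000 + 0.11·3.765424 = 2.414197
y(0.11) ≈ 2.4142

2.4142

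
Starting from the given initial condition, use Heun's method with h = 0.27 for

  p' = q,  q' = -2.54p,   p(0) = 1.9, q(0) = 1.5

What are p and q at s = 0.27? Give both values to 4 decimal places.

2.1291, 0.0581

Heun on (p,q): k1 = f(s_n, state_n); k2 = f(s_n + h, state_n + h·k1); state_{n+1} = state_n + (h/2)·(k1 + k2).
0.000000: (1.900000, 1.500000)
  k1 = (1.500000, -4.826000)
  predictor → (2.305000, 0.196980)
  k2 = (0.196980, -5.854700)
  → (2.129092, 0.058106)
(p(0.27), q(0.27)) ≈ (2.1291, 0.0581)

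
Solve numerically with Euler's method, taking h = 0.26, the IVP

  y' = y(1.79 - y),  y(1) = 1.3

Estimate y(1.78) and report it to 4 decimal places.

1.6722

Euler: y_{n+1} = y_n + h·f(s_n, y_n).
s=1.000000, y=1.300000: f=0.637000 → y ← 1.300000 + 0.26·0.637000 = 1.465620
s=1.260000, y=1.465620: f=0.475418 → y ← 1.465620 + 0.26·0.475418 = 1.589229
s=1.520000, y=1.589229: f=0.319072 → y ← 1.589229 + 0.26·0.319072 = 1.672187
y(1.78) ≈ 1.6722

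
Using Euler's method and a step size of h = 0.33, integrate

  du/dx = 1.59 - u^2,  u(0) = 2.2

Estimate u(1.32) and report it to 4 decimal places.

1.2601

Euler: u_{n+1} = u_n + h·f(x_n, u_n).
x=0.000000, u=2.200000: f=-3.250000 → u ← 2.200000 + 0.33·(-3.250000) = 1.127500
x=0.330000, u=1.127500: f=0.318744 → u ← 1.127500 + 0.33·0.318744 = 1.232685
x=0.660000, u=1.232685: f=0.070487 → u ← 1.232685 + 0.33·0.070487 = 1.255946
x=0.990000, u=1.255946: f=0.012600 → u ← 1.255946 + 0.33·0.012600 = 1.260104
u(1.32) ≈ 1.2601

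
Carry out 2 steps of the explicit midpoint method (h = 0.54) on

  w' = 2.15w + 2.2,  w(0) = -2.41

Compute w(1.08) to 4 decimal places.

-12.1685

Midpoint: k1 = f(t_n, w_n); k2 = f(t_n + h/2, w_n + (h/2)·k1); w_{n+1} = w_n + h·k2.
t=0.000000, w=-2.410000:
  k1 = f(0.000000, -2.410000) = -2.981500
  k2 = f(0.270000, -3.215005) = -4.712261
  w ← -2.410000 + 0.54·(-4.712261) = -4.954621
t=0.540000, w=-4.954621:
  k1 = f(0.540000, -4.954621) = -8.452435
  k2 = f(0.810000, -7.236778) = -13.359073
  w ← -4.954621 + 0.54·(-13.359073) = -12.168520
w(1.08) ≈ -12.1685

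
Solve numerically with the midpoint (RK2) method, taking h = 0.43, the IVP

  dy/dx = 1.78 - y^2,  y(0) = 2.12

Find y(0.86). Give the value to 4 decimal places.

Midpoint: k1 = f(x_n, y_n); k2 = f(x_n + h/2, y_n + (h/2)·k1); y_{n+1} = y_n + h·k2.
x=0.000000, y=2.120000:
  k1 = f(0.000000, 2.120000) = -2.714400
  k2 = f(0.215000, 1.536404) = -0.580537
  y ← 2.120000 + 0.43·(-0.580537) = 1.870369
x=0.430000, y=1.870369:
  k1 = f(0.430000, 1.870369) = -1.718280
  k2 = f(0.645000, 1.500939) = -0.472817
  y ← 1.870369 + 0.43·(-0.472817) = 1.667058
y(0.86) ≈ 1.6671

1.6671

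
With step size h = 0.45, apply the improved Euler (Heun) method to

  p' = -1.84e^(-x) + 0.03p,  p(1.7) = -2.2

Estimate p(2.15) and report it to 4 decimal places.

Heun: k1 = f(x_n, p_n); k2 = f(x_n + h, p_n + h·k1); p_{n+1} = p_n + (h/2)·(k1 + k2).
x=1.700000, p=-2.200000:
  k1 = f(1.700000, -2.200000) = -0.402138
  k2 = f(2.150000, -2.380962) = -0.285760
  p ← -2.200000 + (0.45/2)·(-0.402138 + (-0.285760)) = -2.354777
p(2.15) ≈ -2.3548

-2.3548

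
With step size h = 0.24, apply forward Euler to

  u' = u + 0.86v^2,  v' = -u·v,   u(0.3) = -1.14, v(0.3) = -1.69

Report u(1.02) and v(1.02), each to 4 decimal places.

1.2904, -2.6187

Euler on (u,v): u_{n+1} = u_n + h·u', v_{n+1} = v_n + h·v'.
0.300000: (-1.140000, -1.690000); f=(1.316246, -1.926600) → (-0.824101, -2.152384)
0.540000: (-0.824101, -2.152384); f=(3.160070, -1.773782) → (-0.065684, -2.578092)
0.780000: (-0.065684, -2.578092); f=(5.650354, -0.169340) → (1.290401, -2.618733)
(u(1.02), v(1.02)) ≈ (1.2904, -2.6187)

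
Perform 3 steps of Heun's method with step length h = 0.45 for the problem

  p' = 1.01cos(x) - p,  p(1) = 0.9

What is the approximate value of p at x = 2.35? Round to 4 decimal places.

0.0507

Heun: k1 = f(x_n, p_n); k2 = f(x_n + h, p_n + h·k1); p_{n+1} = p_n + (h/2)·(k1 + k2).
x=1.000000, p=0.900000:
  k1 = f(1.000000, 0.900000) = -0.354295
  k2 = f(1.450000, 0.740567) = -0.618860
  p ← 0.900000 + (0.45/2)·(-0.354295 + (-0.618860)) = 0.681040
x=1.450000, p=0.681040:
  k1 = f(1.450000, 0.681040) = -0.559332
  k2 = f(1.900000, 0.429341) = -0.755863
  p ← 0.681040 + (0.45/2)·(-0.559332 + (-0.755863)) = 0.385121
x=1.900000, p=0.385121:
  k1 = f(1.900000, 0.385121) = -0.711644
  k2 = f(2.350000, 0.064882) = -0.774622
  p ← 0.385121 + (0.45/2)·(-0.711644 + (-0.774622)) = 0.050712
p(2.35) ≈ 0.0507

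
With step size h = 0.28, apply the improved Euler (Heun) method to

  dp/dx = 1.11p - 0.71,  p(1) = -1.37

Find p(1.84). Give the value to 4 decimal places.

-4.4055

Heun: k1 = f(x_n, p_n); k2 = f(x_n + h, p_n + h·k1); p_{n+1} = p_n + (h/2)·(k1 + k2).
x=1.000000, p=-1.370000:
  k1 = f(1.000000, -1.370000) = -2.230700
  k2 = f(1.280000, -1.994596) = -2.924002
  p ← -1.370000 + (0.28/2)·(-2.230700 + (-2.924002)) = -2.091658
x=1.280000, p=-2.091658:
  k1 = f(1.280000, -2.091658) = -3.031741
  k2 = f(1.560000, -2.940546) = -3.974006
  p ← -2.091658 + (0.28/2)·(-3.031741 + (-3.974006)) = -3.072463
x=1.560000, p=-3.072463:
  k1 = f(1.560000, -3.072463) = -4.120434
  k2 = f(1.840000, -4.226184) = -5.401064
  p ← -3.072463 + (0.28/2)·(-4.120434 + (-5.401064)) = -4.405472
p(1.84) ≈ -4.4055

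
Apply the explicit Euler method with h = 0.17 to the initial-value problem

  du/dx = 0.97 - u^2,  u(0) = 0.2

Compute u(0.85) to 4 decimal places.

Euler: u_{n+1} = u_n + h·f(x_n, u_n).
x=0.000000, u=0.200000: f=0.930000 → u ← 0.200000 + 0.17·0.930000 = 0.358100
x=0.170000, u=0.358100: f=0.841764 → u ← 0.358100 + 0.17·0.841764 = 0.501200
x=0.340000, u=0.501200: f=0.718799 → u ← 0.501200 + 0.17·0.718799 = 0.623396
x=0.510000, u=0.623396: f=0.581378 → u ← 0.623396 + 0.17·0.581378 = 0.722230
x=0.680000, u=0.722230: f=0.448384 → u ← 0.722230 + 0.17·0.448384 = 0.798455
u(0.85) ≈ 0.7985

0.7985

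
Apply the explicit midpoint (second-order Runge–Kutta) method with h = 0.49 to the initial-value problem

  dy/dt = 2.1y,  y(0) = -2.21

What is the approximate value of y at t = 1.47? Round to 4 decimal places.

-37.0091

Midpoint: k1 = f(t_n, y_n); k2 = f(t_n + h/2, y_n + (h/2)·k1); y_{n+1} = y_n + h·k2.
t=0.000000, y=-2.210000:
  k1 = f(0.000000, -2.210000) = -4.641000
  k2 = f(0.245000, -3.347045) = -7.028795
  y ← -2.210000 + 0.49·(-7.028795) = -5.654109
t=0.490000, y=-5.654109:
  k1 = f(0.490000, -5.654109) = -11.873630
  k2 = f(0.735000, -8.563149) = -17.982612
  y ← -5.654109 + 0.49·(-17.982612) = -14.465589
t=0.980000, y=-14.465589:
  k1 = f(0.980000, -14.465589) = -30.377737
  k2 = f(1.225000, -21.908135) = -46.007083
  y ← -14.465589 + 0.49·(-46.007083) = -37.009060
y(1.47) ≈ -37.0091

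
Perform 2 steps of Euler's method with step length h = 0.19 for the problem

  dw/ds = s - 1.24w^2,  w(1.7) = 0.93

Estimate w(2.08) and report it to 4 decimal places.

1.1490

Euler: w_{n+1} = w_n + h·f(s_n, w_n).
s=1.700000, w=0.930000: f=0.627524 → w ← 0.930000 + 0.19·0.627524 = 1.049230
s=1.890000, w=1.049230: f=0.524905 → w ← 1.049230 + 0.19·0.524905 = 1.148962
w(2.08) ≈ 1.1490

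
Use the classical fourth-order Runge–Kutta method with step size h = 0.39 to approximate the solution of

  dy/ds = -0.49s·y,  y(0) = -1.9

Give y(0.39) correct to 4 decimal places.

-1.8305

RK4: k1 = f(s_n, y_n); k2 = f(s_n + h/2, y_n + (h/2)·k1); k3 = f(s_n + h/2, y_n + (h/2)·k2); k4 = f(s_n + h, y_n + h·k3); y_{n+1} = y_n + (h/6)·(k1 + 2k2 + 2k3 + k4).
s=0.000000, y=-1.900000:
  k1 = f(0.000000, -1.900000) = 0.000000
  k2 = f(0.195000, -1.900000) = 0.181545
  k3 = f(0.195000, -1.864599) = 0.178162
  k4 = f(0.390000, -1.830517) = 0.349812
  y ← -1.900000 + (0.39/6)·(k1 + 2k2 + 2k3 + k4) = -1.830500
y(0.39) ≈ -1.8305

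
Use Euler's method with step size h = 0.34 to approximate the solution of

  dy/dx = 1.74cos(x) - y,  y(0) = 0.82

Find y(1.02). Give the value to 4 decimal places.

1.3216

Euler: y_{n+1} = y_n + h·f(x_n, y_n).
x=0.000000, y=0.820000: f=0.920000 → y ← 0.820000 + 0.34·0.920000 = 1.132800
x=0.340000, y=1.132800: f=0.507593 → y ← 1.132800 + 0.34·0.507593 = 1.305382
x=0.680000, y=1.305382: f=0.047595 → y ← 1.305382 + 0.34·0.047595 = 1.321564
y(1.02) ≈ 1.3216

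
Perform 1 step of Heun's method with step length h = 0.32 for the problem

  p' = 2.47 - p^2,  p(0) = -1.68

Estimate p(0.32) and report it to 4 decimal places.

Heun: k1 = f(t_n, p_n); k2 = f(t_n + h, p_n + h·k1); p_{n+1} = p_n + (h/2)·(k1 + k2).
t=0.000000, p=-1.680000:
  k1 = f(0.000000, -1.680000) = -0.352400
  k2 = f(0.320000, -1.792768) = -0.744017
  p ← -1.680000 + (0.32/2)·(-0.352400 + (-0.744017)) = -1.855427
p(0.32) ≈ -1.8554

-1.8554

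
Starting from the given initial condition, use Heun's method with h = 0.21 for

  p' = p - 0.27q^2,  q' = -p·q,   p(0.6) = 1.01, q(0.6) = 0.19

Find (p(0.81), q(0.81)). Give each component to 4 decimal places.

Heun on (p,q): k1 = f(t_n, state_n); k2 = f(t_n + h, state_n + h·k1); state_{n+1} = state_n + (h/2)·(k1 + k2).
0.600000: (1.010000, 0.190000)
  k1 = (1.000253, -0.191900)
  predictor → (1.220053, 0.149701)
  k2 = (1.214002, -0.182643)
  → (1.242497, 0.150673)
(p(0.81), q(0.81)) ≈ (1.2425, 0.1507)

1.2425, 0.1507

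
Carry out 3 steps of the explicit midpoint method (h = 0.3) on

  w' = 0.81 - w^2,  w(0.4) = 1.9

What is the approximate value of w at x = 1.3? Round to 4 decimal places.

Midpoint: k1 = f(x_n, w_n); k2 = f(x_n + h/2, w_n + (h/2)·k1); w_{n+1} = w_n + h·k2.
x=0.400000, w=1.900000:
  k1 = f(0.400000, 1.900000) = -2.800000
  k2 = f(0.550000, 1.480000) = -1.380400
  w ← 1.900000 + 0.3·(-1.380400) = 1.485880
x=0.700000, w=1.485880:
  k1 = f(0.700000, 1.485880) = -1.397839
  k2 = f(0.850000, 1.276204) = -0.818697
  w ← 1.485880 + 0.3·(-0.818697) = 1.240271
x=1.000000, w=1.240271:
  k1 = f(1.000000, 1.240271) = -0.728272
  k2 = f(1.150000, 1.131030) = -0.469229
  w ← 1.240271 + 0.3·(-0.469229) = 1.099502
w(1.3) ≈ 1.0995

1.0995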